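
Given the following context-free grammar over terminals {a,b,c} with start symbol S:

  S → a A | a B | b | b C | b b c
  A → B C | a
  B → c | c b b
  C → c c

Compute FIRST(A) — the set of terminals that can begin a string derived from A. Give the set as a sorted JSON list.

Compute FIRST by fixpoint:
iter 1:
  A via A→a: +{a}
  B via B→c: +{c}
  C via C→c c: +{c}
  S via S→a A: +{a}
  S via S→b: +{b}
  FIRST(S)={a,b}  FIRST(A)={a}  FIRST(B)={c}  FIRST(C)={c}
iter 2:
  A via A→B C: +{c}
  FIRST(S)={a,b}  FIRST(A)={a,c}  FIRST(B)={c}  FIRST(C)={c}
iter 3: (no change)
  FIRST(S)={a,b}  FIRST(A)={a,c}  FIRST(B)={c}  FIRST(C)={c}

FIRST(A) = ["a", "c"]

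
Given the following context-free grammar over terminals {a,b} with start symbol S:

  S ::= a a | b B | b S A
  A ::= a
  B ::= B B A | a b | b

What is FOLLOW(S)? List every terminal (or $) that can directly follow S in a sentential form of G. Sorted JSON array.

FIRST iteration:
pass 1:
  A via A→a: +{a}
  B via B→a b: +{a}
  B via B→b: +{b}
  S via S→a a: +{a}
  S via S→b B: +{b}
  S: {a,b}  A: {a}  B: {a,b}
pass 2: (no change)
  S: {a,b}  A: {a}  B: {a,b}

FOLLOW sets:
FOLLOW(S) := {$}
[1]
  B→B B A: FOLLOW(B) ⊇ FIRST(B) = {a,b}; new: +{a,b}
  B→B B A: FOLLOW(A) ⊇ FOLLOW(B) ⊇ {a,b}; new: +{a,b}
  S→b B: FOLLOW(B) ⊇ FOLLOW(S) ⊇ {$}; new: +{$}
  S→b S A: FOLLOW(S) ⊇ FIRST(A) = {a}; new: +{a}
  S→b S A: FOLLOW(A) ⊇ FOLLOW(S) ⊇ {$,a}; new: +{$}
  FOLLOW(S)={$,a}  FOLLOW(A)={$,a,b}  FOLLOW(B)={$,a,b}
[2] (stable)
  FOLLOW(S)={$,a}  FOLLOW(A)={$,a,b}  FOLLOW(B)={$,a,b}

FOLLOW(S) = ["$", "a"]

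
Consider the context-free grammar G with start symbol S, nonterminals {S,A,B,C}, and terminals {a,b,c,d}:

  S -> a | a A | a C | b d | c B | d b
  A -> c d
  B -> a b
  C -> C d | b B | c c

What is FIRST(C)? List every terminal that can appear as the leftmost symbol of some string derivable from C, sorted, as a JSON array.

Compute FIRST by fixpoint:
iter 1:
  A via A→c d: +{c}
  B via B→a b: +{a}
  C via C→b B: +{b}
  C via C→c c: +{c}
  S via S→a: +{a}
  S via S→b d: +{b}
  S via S→c B: +{c}
  S via S→d b: +{d}
  FIRST(S)={a,b,c,d}  FIRST(A)={c}  FIRST(B)={a}  FIRST(C)={b,c}
iter 2: (stable)
  FIRST(S)={a,b,c,d}  FIRST(A)={c}  FIRST(B)={a}  FIRST(C)={b,c}

FIRST(C) = ["b", "c"]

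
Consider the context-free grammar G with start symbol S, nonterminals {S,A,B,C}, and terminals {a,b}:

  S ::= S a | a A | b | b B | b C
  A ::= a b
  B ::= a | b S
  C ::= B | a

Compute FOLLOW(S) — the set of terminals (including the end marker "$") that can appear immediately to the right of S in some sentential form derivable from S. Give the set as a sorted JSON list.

FIRST sets, iterate to fixpoint:
pass 1:
  A via A→a b: +{a}
  B via B→a: +{a}
  B via B→b S: +{b}
  C via C→B: +{a,b}
  S via S→a A: +{a}
  S via S→b: +{b}
  FIRST(S)={a,b}  FIRST(A)={a}  FIRST(B)={a,b}  FIRST(C)={a,b}
pass 2: (stable)
  FIRST(S)={a,b}  FIRST(A)={a}  FIRST(B)={a,b}  FIRST(C)={a,b}

Compute FOLLOW by fixpoint:
FOLLOW(S) := {$}
[1]
  S→S a: FOLLOW(S) ⊇ FIRST(a) = {a}; new: +{a}
  S→a A: FOLLOW(A) ⊇ FOLLOW(S) ⊇ {$,a}; new: +{$,a}
  S→b B: FOLLOW(B) ⊇ FOLLOW(S) ⊇ {$,a}; new: +{$,a}
  S→b C: FOLLOW(C) ⊇ FOLLOW(S) ⊇ {$,a}; new: +{$,a}
  S: {$,a}  A: {$,a}  B: {$,a}  C: {$,a}
[2] (stable)
  S: {$,a}  A: {$,a}  B: {$,a}  C: {$,a}

FOLLOW(S) = ["$", "a"]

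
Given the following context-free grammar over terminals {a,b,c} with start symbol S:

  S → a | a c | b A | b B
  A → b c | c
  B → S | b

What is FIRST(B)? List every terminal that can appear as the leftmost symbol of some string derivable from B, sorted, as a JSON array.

FIRST iteration:
iter 1:
  A via A→b c: +{b}
  A via A→c: +{c}
  B via B→b: +{b}
  S via S→a: +{a}
  S via S→b A: +{b}
  S: {a,b}  A: {b,c}  B: {b}
iter 2:
  B via B→S: +{a}
  S: {a,b}  A: {b,c}  B: {a,b}
iter 3: done
  S: {a,b}  A: {b,c}  B: {a,b}

FIRST(B) = ["a", "b"]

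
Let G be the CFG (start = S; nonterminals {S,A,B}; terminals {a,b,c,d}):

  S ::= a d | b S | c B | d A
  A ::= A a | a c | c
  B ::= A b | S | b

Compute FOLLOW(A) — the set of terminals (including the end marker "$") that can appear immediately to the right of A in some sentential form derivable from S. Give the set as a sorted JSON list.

FIRST sets, iterate to fixpoint:
pass 1:
  A via A→a c: +{a}
  A via A→c: +{c}
  B via B→A b: +{a,c}
  B via B→b: +{b}
  S via S→a d: +{a}
  S via S→b S: +{b}
  S via S→c B: +{c}
  S via S→d A: +{d}
  FIRST(S)={a,b,c,d}  FIRST(A)={a,c}  FIRST(B)={a,b,c}
pass 2:
  B via B→S: +{d}
  FIRST(S)={a,b,c,d}  FIRST(A)={a,c}  FIRST(B)={a,b,c,d}
pass 3: (no change)
  FIRST(S)={a,b,c,d}  FIRST(A)={a,c}  FIRST(B)={a,b,c,d}

FOLLOW sets:
seed FOLLOW(S) with $
[1]
  A→A a: FOLLOW(A) ⊇ FIRST(a) = {a}; new: +{a}
  B→A b: FOLLOW(A) ⊇ FIRST(b) = {b}; new: +{b}
  S→c B: FOLLOW(B) ⊇ FOLLOW(S) ⊇ {$}; new: +{$}
  S→d A: FOLLOW(A) ⊇ FOLLOW(S) ⊇ {$}; new: +{$}
  FOLLOW[S]={$}  FOLLOW[A]={$,a,b}  FOLLOW[B]={$}
[2] done
  FOLLOW[S]={$}  FOLLOW[A]={$,a,b}  FOLLOW[B]={$}

FOLLOW(A) = ["$", "a", "b"]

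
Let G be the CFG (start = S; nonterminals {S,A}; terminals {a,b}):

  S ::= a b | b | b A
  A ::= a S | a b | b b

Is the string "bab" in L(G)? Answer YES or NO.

Convert to CNF:
  S -> T0 T1 | T1 A | b
  A -> T0 S | T0 T1 | T1 T1
  T0 -> a
  T1 -> b

CYK table (by increasing span):
  cell(0,0) b: {S,T1}  orig:{S}
  cell(1,1) a: {T0}  orig:{}
  cell(2,2) b: {S,T1}  orig:{S}
  cell(0,1) ba: ∅
  cell(1,2) ab: {A,S}
  cell(0,2) bab: {S}

S ∈ T[0,2] ⇒ YES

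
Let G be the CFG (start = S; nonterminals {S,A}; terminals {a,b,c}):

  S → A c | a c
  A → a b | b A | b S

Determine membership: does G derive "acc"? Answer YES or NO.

CNF form of G:
  S -> A T2 | T0 T2
  A -> T0 T1 | T1 A | T1 S
  T0 -> a
  T1 -> b
  T2 -> c

Fill CYK table bottom-up:
  T[0,0] 'a' = {T0}  orig:{}
  T[1,1] 'c' = {T2}  orig:{}
  T[2,2] 'c' = {T2}  orig:{}
  T[0,1] 'ac' = {S}
  T[1,2] 'cc' = ∅
  T[0,2] 'acc' = ∅

S ∉ T[0,2] ⇒ NO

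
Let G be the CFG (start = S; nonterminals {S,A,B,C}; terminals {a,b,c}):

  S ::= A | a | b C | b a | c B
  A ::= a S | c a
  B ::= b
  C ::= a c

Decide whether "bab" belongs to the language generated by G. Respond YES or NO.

Convert to CNF:
  S -> T0 S | T1 B | T1 T0 | T2 C | T2 T0 | a
  A -> T0 S | T1 T0
  B -> b
  C -> T0 T1
  T0 -> a
  T1 -> c
  T2 -> b

CYK table (by increasing span):
  cell(0,0) b: {B,T2}  orig:{B}
  cell(1,1) a: {S,T0}  orig:{S}
  cell(2,2) b: {B,T2}  orig:{B}
  cell(0,1) ba: {S}
  cell(1,2) ab: ∅
  cell(0,2) bab: ∅

S ∉ T[0,2] ⇒ NO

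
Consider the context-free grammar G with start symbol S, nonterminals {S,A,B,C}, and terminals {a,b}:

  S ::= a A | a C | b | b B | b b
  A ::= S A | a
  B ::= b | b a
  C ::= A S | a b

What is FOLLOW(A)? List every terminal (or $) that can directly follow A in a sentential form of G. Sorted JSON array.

FIRST sets, iterate to fixpoint:
round 1:
  A via A→a: +{a}
  B via B→b: +{b}
  C via C→A S: +{a}
  S via S→a A: +{a}
  S via S→b: +{b}
  S: {a,b}  A: {a}  B: {b}  C: {a}
round 2:
  A via A→S A: +{b}
  C via C→A S: +{b}
  S: {a,b}  A: {a,b}  B: {b}  C: {a,b}
round 3: (stable)
  S: {a,b}  A: {a,b}  B: {b}  C: {a,b}

Compute FOLLOW by fixpoint:
seed FOLLOW(S) with $
pass 1:
  A→S A: FOLLOW(S) ⊇ FIRST(A) = {a,b}; new: +{a,b}
  C→A S: FOLLOW(A) ⊇ FIRST(S) = {a,b}; new: +{a,b}
  S→a A: FOLLOW(A) ⊇ FOLLOW(S) ⊇ {$,a,b}; new: +{$}
  S→a C: FOLLOW(C) ⊇ FOLLOW(S) ⊇ {$,a,b}; new: +{$,a,b}
  S→b B: FOLLOW(B) ⊇ FOLLOW(S) ⊇ {$,a,b}; new: +{$,a,b}
  S: {$,a,b}  A: {$,a,b}  B: {$,a,b}  C: {$,a,b}
pass 2: (stable)
  S: {$,a,b}  A: {$,a,b}  B: {$,a,b}  C: {$,a,b}

FOLLOW(A) = ["$", "a", "b"]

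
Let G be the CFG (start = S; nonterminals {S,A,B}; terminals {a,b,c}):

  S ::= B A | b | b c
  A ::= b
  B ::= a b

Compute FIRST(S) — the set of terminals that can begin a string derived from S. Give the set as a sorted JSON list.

FIRST iteration:
[1]
  A via A→b: +{b}
  B via B→a b: +{a}
  S via S→B A: +{a}
  S via S→b: +{b}
  FIRST(S)={a,b}  FIRST(A)={b}  FIRST(B)={a}
[2] (no change)
  FIRST(S)={a,b}  FIRST(A)={b}  FIRST(B)={a}

FIRST(S) = ["a", "b"]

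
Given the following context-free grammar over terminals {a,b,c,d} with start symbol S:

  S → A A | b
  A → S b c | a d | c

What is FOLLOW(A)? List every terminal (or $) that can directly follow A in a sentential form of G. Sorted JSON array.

Compute FIRST by fixpoint:
[1]
  A via A→a d: +{a}
  A via A→c: +{c}
  S via S→A A: +{a,c}
  S via S→b: +{b}
  FIRST[S]={a,b,c}  FIRST[A]={a,c}
[2]
  A via A→S b c: +{b}
  FIRST[S]={a,b,c}  FIRST[A]={a,b,c}
[3] done
  FIRST[S]={a,b,c}  FIRST[A]={a,b,c}

FOLLOW iteration:
initialize: $ ∈ FOLLOW(S)
[1]
  A→S b c: FOLLOW(S) ⊇ FIRST(b) = {b}; new: +{b}
  S→A A: FOLLOW(A) ⊇ FIRST(A) = {a,b,c}; new: +{a,b,c}
  S→A A: FOLLOW(A) ⊇ FOLLOW(S) ⊇ {$,b}; new: +{$}
  FOLLOW[S]={$,b}  FOLLOW[A]={$,a,b,c}
[2] — fixpoint
  FOLLOW[S]={$,b}  FOLLOW[A]={$,a,b,c}

FOLLOW(A) = ["$", "a", "b", "c"]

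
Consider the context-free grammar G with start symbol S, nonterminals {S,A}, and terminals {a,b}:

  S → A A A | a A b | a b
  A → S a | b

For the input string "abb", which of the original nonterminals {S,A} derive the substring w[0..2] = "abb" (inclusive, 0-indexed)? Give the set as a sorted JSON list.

CNF form of G:
  S -> A X2 | T0 T1 | T0 X3
  A -> S T0 | b
  T0 -> a
  T1 -> b
  X2 -> A A
  X3 -> A T1

CYK table (by increasing span) — only the sub-triangle for w[0..2]:
  cell(0,0) a: {T0}  orig:{}
  cell(1,1) b: {A,T1}  orig:{A}
  cell(2,2) b: {A,T1}  orig:{A}
  cell(0,1) ab: {S}
  cell(1,2) bb: {X2,X3}  orig:{}
  cell(0,2) abb: {S}

Original NTs in T[0,2] deriving "abb": ["S"]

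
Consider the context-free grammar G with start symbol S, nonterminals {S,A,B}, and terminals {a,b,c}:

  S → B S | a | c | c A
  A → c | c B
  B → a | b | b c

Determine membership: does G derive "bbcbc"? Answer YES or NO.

Convert to CNF:
  S -> B S | T0 A | a | c
  A -> T0 B | c
  B -> T1 T0 | a | b
  T0 -> c
  T1 -> b

CYK fill:
  cell(0,0) b: {B,T1}  orig:{B}
  cell(1,1) b: {B,T1}  orig:{B}
  cell(2,2) c: {A,S,T0}  orig:{A,S}
  cell(3,3) b: {B,T1}  orig:{B}
  cell(4,4) c: {A,S,T0}  orig:{A,S}
  cell(0,1) bb: ∅
  cell(1,2) bc: {B,S}
  cell(2,3) cb: {A}
  cell(3,4) bc: {B,S}
  cell(0,2) bbc: {S}
  cell(1,3) bcb: ∅
  cell(2,4) cbc: {A}
  cell(0,3) bbcb: ∅
  cell(1,4) bcbc: {S}
  cell(0,4) bbcbc: {S}

S ∈ T[0,4] ⇒ YES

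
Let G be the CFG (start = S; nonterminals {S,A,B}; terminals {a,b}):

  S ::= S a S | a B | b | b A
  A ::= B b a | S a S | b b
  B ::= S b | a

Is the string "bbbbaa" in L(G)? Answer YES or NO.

Convert to CNF:
  S -> S X4 | T0 A | T1 B | b
  A -> B X2 | S X3 | T0 T0
  B -> S T0 | a
  T0 -> b
  T1 -> a
  X2 -> T0 T1
  X3 -> T1 S
  X4 -> T1 S

Fill CYK table bottom-up:
  cell(0,0) b: {S,T0}  orig:{S}
  cell(1,1) b: {S,T0}  orig:{S}
  cell(2,2) b: {S,T0}  orig:{S}
  cell(3,3) b: {S,T0}  orig:{S}
  cell(4,4) a: {B,T1}  orig:{B}
  cell(5,5) a: {B,T1}  orig:{B}
  cell(0,1) bb: {A,B}
  cell(1,2) bb: {A,B}
  cell(2,3) bb: {A,B}
  cell(3,4) ba: {X2}  orig:{}
  cell(4,5) aa: {S}
  cell(0,2) bbb: {S}
  cell(1,3) bbb: {S}
  cell(2,4) bba: ∅
  cell(3,5) baa: ∅
  cell(0,3) bbbb: {B}
  cell(1,4) bbba: {A}
  cell(2,5) bbaa: ∅
  cell(0,4) bbbba: {S}
  cell(1,5) bbbaa: ∅
  cell(0,5) bbbbaa: ∅

S ∉ T[0,5] ⇒ NO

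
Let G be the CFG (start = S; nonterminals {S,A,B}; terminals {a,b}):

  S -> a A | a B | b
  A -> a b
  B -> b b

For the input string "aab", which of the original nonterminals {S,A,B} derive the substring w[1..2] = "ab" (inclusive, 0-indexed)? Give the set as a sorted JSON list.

CNF form of G:
  S -> T0 A | T0 B | b
  A -> T0 T1
  B -> T1 T1
  T0 -> a
  T1 -> b

CYK fill, restricted to cells inside w[1..2]:
  T[1,1] 'a' = {T0}  orig:{}
  T[2,2] 'b' = {S,T1}  orig:{S}
  T[1,2] 'ab' = {A}

Original NTs in T[1,2] deriving "ab": ["A"]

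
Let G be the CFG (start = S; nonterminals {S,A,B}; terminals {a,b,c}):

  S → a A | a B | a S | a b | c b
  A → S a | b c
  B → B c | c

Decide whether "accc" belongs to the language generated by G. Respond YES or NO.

CNF form of G:
  S -> T0 A | T0 B | T0 S | T0 T1 | T2 T1
  A -> S T0 | T1 T2
  B -> B T2 | c
  T0 -> a
  T1 -> b
  T2 -> c

Fill CYK table bottom-up:
  T[0,0] 'a' = {T0}  orig:{}
  T[1,1] 'c' = {B,T2}  orig:{B}
  T[2,2] 'c' = {B,T2}  orig:{B}
  T[3,3] 'c' = {B,T2}  orig:{B}
  T[0,1] 'ac' = {S}
  T[1,2] 'cc' = {B}
  T[2,3] 'cc' = {B}
  T[0,2] 'acc' = {S}
  T[1,3] 'ccc' = {B}
  T[0,3] 'accc' = {S}

S ∈ T[0,3] ⇒ YES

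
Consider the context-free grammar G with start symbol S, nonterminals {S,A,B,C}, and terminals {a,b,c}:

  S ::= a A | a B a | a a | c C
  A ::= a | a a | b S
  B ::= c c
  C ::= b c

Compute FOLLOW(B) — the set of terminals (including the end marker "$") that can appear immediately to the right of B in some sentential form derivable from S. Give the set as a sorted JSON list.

FIRST sets, iterate to fixpoint:
[1]
  A via A→a: +{a}
  A via A→b S: +{b}
  B via B→c c: +{c}
  C via C→b c: +{b}
  S via S→a A: +{a}
  S via S→c C: +{c}
  FIRST[S]={a,c}  FIRST[A]={a,b}  FIRST[B]={c}  FIRST[C]={b}
[2] (no change)
  FIRST[S]={a,c}  FIRST[A]={a,b}  FIRST[B]={c}  FIRST[C]={b}

Compute FOLLOW by fixpoint:
initialize: $ ∈ FOLLOW(S)
round 1:
  S→a A: FOLLOW(A) ⊇ FOLLOW(S) ⊇ {$}; new: +{$}
  S→a B a: FOLLOW(B) ⊇ FIRST(a) = {a}; new: +{a}
  S→c C: FOLLOW(C) ⊇ FOLLOW(S) ⊇ {$}; new: +{$}
  FOLLOW[S]={$}  FOLLOW[A]={$}  FOLLOW[B]={a}  FOLLOW[C]={$}
round 2: (no change)
  FOLLOW[S]={$}  FOLLOW[A]={$}  FOLLOW[B]={a}  FOLLOW[C]={$}

FOLLOW(B) = ["a"]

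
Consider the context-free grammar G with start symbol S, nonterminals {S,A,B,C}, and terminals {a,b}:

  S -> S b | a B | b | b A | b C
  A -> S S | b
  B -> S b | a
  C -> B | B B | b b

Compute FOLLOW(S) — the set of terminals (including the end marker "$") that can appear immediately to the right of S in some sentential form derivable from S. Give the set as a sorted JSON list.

FIRST iteration:
round 1:
  A via A→b: +{b}
  B via B→a: +{a}
  C via C→B: +{a}
  C via C→b b: +{b}
  S via S→a B: +{a}
  S via S→b: +{b}
  FIRST[S]={a,b}  FIRST[A]={b}  FIRST[B]={a}  FIRST[C]={a,b}
round 2:
  A via A→S S: +{a}
  B via B→S b: +{b}
  FIRST[S]={a,b}  FIRST[A]={a,b}  FIRST[B]={a,b}  FIRST[C]={a,b}
round 3: (stable)
  FIRST[S]={a,b}  FIRST[A]={a,b}  FIRST[B]={a,b}  FIRST[C]={a,b}

FOLLOW iteration:
initialize: $ ∈ FOLLOW(S)
pass 1:
  A→S S: FOLLOW(S) ⊇ FIRST(S) = {a,b}; new: +{a,b}
  C→B B: FOLLOW(B) ⊇ FIRST(B) = {a,b}; new: +{a,b}
  S→a B: FOLLOW(B) ⊇ FOLLOW(S) ⊇ {$,a,b}; new: +{$}
  S→b A: FOLLOW(A) ⊇ FOLLOW(S) ⊇ {$,a,b}; new: +{$,a,b}
  S→b C: FOLLOW(C) ⊇ FOLLOW(S) ⊇ {$,a,b}; new: +{$,a,b}
  S: {$,a,b}  A: {$,a,b}  B: {$,a,b}  C: {$,a,b}
pass 2: (stable)
  S: {$,a,b}  A: {$,a,b}  B: {$,a,b}  C: {$,a,b}

FOLLOW(S) = ["$", "a", "b"]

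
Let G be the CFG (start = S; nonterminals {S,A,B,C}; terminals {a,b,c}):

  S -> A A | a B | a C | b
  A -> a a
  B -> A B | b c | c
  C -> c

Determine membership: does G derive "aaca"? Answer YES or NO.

CNF form of G:
  S -> A A | T0 B | T0 C | b
  A -> T0 T0
  B -> A B | T1 T2 | c
  C -> c
  T0 -> a
  T1 -> b
  T2 -> c

CYK table (by increasing span):
  T[0,0] 'a' = {T0}  orig:{}
  T[1,1] 'a' = {T0}  orig:{}
  T[2,2] 'c' = {B,C,T2}  orig:{B,C}
  T[3,3] 'a' = {T0}  orig:{}
  T[0,1] 'aa' = {A}
  T[1,2] 'ac' = {S}
  T[2,3] 'ca' = ∅
  T[0,2] 'aac' = {B}
  T[1,3] 'aca' = ∅
  T[0,3] 'aaca' = ∅

S ∉ T[0,3] ⇒ NO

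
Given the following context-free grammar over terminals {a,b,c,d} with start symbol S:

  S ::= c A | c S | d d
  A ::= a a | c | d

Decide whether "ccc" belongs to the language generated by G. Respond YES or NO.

Convert to CNF:
  S -> T1 A | T1 S | T2 T2
  A -> T0 T0 | c | d
  T0 -> a
  T1 -> c
  T2 -> d

CYK fill:
  T[0,0] 'c' = {A,T1}  orig:{A}
  T[1,1] 'c' = {A,T1}  orig:{A}
  T[2,2] 'c' = {A,T1}  orig:{A}
  T[0,1] 'cc' = {S}
  T[1,2] 'cc' = {S}
  T[0,2] 'ccc' = {S}

S ∈ T[0,2] ⇒ YES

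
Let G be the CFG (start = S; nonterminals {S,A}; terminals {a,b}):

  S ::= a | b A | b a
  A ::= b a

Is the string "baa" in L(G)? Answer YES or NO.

Convert to CNF:
  S -> T0 A | T0 T1 | a
  A -> T0 T1
  T0 -> b
  T1 -> a

Fill CYK table bottom-up:
  [0..0]={T0}  "b"  orig:{}
  [1..1]={S,T1}  "a"  orig:{S}
  [2..2]={S,T1}  "a"  orig:{S}
  [0..1]={A,S}  "ba"
  [1..2]=∅  "aa"
  [0..2]=∅  "baa"

S ∉ T[0,2] ⇒ NO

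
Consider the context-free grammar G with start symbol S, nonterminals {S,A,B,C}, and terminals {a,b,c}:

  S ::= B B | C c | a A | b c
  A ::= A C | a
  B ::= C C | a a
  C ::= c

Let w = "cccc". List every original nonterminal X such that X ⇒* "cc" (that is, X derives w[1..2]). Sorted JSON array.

Convert to CNF:
  S -> B B | C T1 | T0 A | T2 T1
  A -> A C | a
  B -> C C | T0 T0
  C -> c
  T0 -> a
  T1 -> c
  T2 -> b

Fill CYK table bottom-up, restricted to cells inside w[1..2]:
  [1..1]={C,T1}  "c"  orig:{C}
  [2..2]={C,T1}  "c"  orig:{C}
  [1..2]={B,S}  "cc"

Original NTs in T[1,2] deriving "cc": ["B", "S"]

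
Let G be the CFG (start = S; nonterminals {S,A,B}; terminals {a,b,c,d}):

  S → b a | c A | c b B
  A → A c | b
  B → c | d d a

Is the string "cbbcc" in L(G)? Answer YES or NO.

Convert to CNF:
  S -> T0 A | T0 X5 | T3 T2
  A -> A T0 | b
  B -> T1 X4 | c
  T0 -> c
  T1 -> d
  T2 -> a
  T3 -> b
  X4 -> T1 T2
  X5 -> T3 B

CYK fill:
  T[0,0] 'c' = {B,T0}  orig:{B}
  T[1,1] 'b' = {A,T3}  orig:{A}
  T[2,2] 'b' = {A,T3}  orig:{A}
  T[3,3] 'c' = {B,T0}  orig:{B}
  T[4,4] 'c' = {B,T0}  orig:{B}
  T[0,1] 'cb' = {S}
  T[1,2] 'bb' = ∅
  T[2,3] 'bc' = {A,X5}  orig:{A}
  T[3,4] 'cc' = ∅
  T[0,2] 'cbb' = ∅
  T[1,3] 'bbc' = ∅
  T[2,4] 'bcc' = {A}
  T[0,3] 'cbbc' = ∅
  T[1,4] 'bbcc' = ∅
  T[0,4] 'cbbcc' = ∅

S ∉ T[0,4] ⇒ NO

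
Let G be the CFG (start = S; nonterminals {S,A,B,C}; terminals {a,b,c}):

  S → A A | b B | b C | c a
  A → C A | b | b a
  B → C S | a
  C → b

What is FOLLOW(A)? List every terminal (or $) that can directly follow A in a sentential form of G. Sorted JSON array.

Compute FIRST by fixpoint:
pass 1:
  A via A→b: +{b}
  B via B→a: +{a}
  C via C→b: +{b}
  S via S→A A: +{b}
  S via S→c a: +{c}
  FIRST[S]={b,c}  FIRST[A]={b}  FIRST[B]={a}  FIRST[C]={b}
pass 2:
  B via B→C S: +{b}
  FIRST[S]={b,c}  FIRST[A]={b}  FIRST[B]={a,b}  FIRST[C]={b}
pass 3: — fixpoint
  FIRST[S]={b,c}  FIRST[A]={b}  FIRST[B]={a,b}  FIRST[C]={b}

Compute FOLLOW by fixpoint:
seed FOLLOW(S) with $
[1]
  A→C A: FOLLOW(C) ⊇ FIRST(A) = {b}; new: +{b}
  B→C S: FOLLOW(C) ⊇ FIRST(S) = {b,c}; new: +{c}
  S→A A: FOLLOW(A) ⊇ FIRST(A) = {b}; new: +{b}
  S→A A: FOLLOW(A) ⊇ FOLLOW(S) ⊇ {$}; new: +{$}
  S→b B: FOLLOW(B) ⊇ FOLLOW(S) ⊇ {$}; new: +{$}
  S→b C: FOLLOW(C) ⊇ FOLLOW(S) ⊇ {$}; new: +{$}
  FOLLOW[S]={$}  FOLLOW[A]={$,b}  FOLLOW[B]={$}  FOLLOW[C]={$,b,c}
[2] (no change)
  FOLLOW[S]={$}  FOLLOW[A]={$,b}  FOLLOW[B]={$}  FOLLOW[C]={$,b,c}

FOLLOW(A) = ["$", "b"]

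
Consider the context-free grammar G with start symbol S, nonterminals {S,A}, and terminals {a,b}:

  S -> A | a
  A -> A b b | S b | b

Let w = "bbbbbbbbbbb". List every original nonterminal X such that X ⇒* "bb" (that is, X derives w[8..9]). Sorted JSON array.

Convert to CNF:
  S -> A X2 | S T0 | a | b
  A -> A X1 | S T0 | b
  T0 -> b
  X1 -> T0 T0
  X2 -> T0 T0

CYK fill (cells [i..j] with 8 ≤ i ≤ j ≤ 9 only):
  cell(8,8) b: {A,S,T0}  orig:{A,S}
  cell(9,9) b: {A,S,T0}  orig:{A,S}
  cell(8,9) bb: {A,S,X1,X2}  orig:{A,S}

Original NTs in T[8,9] deriving "bb": ["A", "S"]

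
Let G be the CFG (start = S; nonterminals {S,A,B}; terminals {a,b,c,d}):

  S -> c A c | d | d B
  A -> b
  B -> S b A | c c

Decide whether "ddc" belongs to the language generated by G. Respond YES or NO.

Convert to CNF:
  S -> T1 X4 | T2 B | d
  A -> b
  B -> S X3 | T1 T1
  T0 -> b
  T1 -> c
  T2 -> d
  X3 -> T0 A
  X4 -> A T1

Fill CYK table bottom-up:
  [0..0]={S,T2}  "d"  orig:{S}
  [1..1]={S,T2}  "d"  orig:{S}
  [2..2]={T1}  "c"  orig:{}
  [0..1]=∅  "dd"
  [1..2]=∅  "dc"
  [0..2]=∅  "ddc"

S ∉ T[0,2] ⇒ NO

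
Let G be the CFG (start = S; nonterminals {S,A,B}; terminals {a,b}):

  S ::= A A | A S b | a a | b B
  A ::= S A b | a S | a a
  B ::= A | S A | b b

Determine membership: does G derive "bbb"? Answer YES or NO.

Convert to CNF:
  S -> A A | A X4 | T0 B | T1 T1
  A -> S X2 | T1 S | T1 T1
  B -> S A | S X3 | T0 T0 | T1 S | T1 T1
  T0 -> b
  T1 -> a
  X2 -> A T0
  X3 -> A T0
  X4 -> S T0

CYK table (by increasing span):
  cell(0,0) b: {T0}  orig:{}
  cell(1,1) b: {T0}  orig:{}
  cell(2,2) b: {T0}  orig:{}
  cell(0,1) bb: {B}
  cell(1,2) bb: {B}
  cell(0,2) bbb: {S}

S ∈ T[0,2] ⇒ YES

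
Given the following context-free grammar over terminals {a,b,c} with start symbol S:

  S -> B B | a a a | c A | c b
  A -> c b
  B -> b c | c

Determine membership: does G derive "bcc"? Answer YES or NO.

CNF form of G:
  S -> B B | T0 A | T0 T1 | T2 X3
  A -> T0 T1
  B -> T1 T0 | c
  T0 -> c
  T1 -> b
  T2 -> a
  X3 -> T2 T2

Fill CYK table bottom-up:
  [0..0]={T1}  "b"  orig:{}
  [1..1]={B,T0}  "c"  orig:{B}
  [2..2]={B,T0}  "c"  orig:{B}
  [0..1]={B}  "bc"
  [1..2]={S}  "cc"
  [0..2]={S}  "bcc"

S ∈ T[0,2] ⇒ YES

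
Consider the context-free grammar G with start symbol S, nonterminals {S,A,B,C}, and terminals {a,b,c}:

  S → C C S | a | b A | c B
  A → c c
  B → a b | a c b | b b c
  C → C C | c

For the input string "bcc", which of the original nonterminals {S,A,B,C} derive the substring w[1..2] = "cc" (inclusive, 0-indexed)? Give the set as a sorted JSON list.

Convert to CNF:
  S -> C X5 | T0 B | T2 A | a
  A -> T0 T0
  B -> T1 T2 | T1 X3 | T2 X4
  C -> C C | c
  T0 -> c
  T1 -> a
  T2 -> b
  X3 -> T0 T2
  X4 -> T2 T0
  X5 -> C S

Fill CYK table bottom-up (cells [i..j] with 1 ≤ i ≤ j ≤ 2 only):
  [1..1]={C,T0}  "c"  orig:{C}
  [2..2]={C,T0}  "c"  orig:{C}
  [1..2]={A,C}  "cc"

Original NTs in T[1,2] deriving "cc": ["A", "C"]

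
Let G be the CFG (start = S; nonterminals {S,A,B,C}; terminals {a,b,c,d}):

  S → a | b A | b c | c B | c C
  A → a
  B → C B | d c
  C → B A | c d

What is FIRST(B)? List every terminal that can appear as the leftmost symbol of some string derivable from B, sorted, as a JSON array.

Compute FIRST by fixpoint:
pass 1:
  A via A→a: +{a}
  B via B→d c: +{d}
  C via C→B A: +{d}
  C via C→c d: +{c}
  S via S→a: +{a}
  S via S→b A: +{b}
  S via S→c B: +{c}
  FIRST(S)={a,b,c}  FIRST(A)={a}  FIRST(B)={d}  FIRST(C)={c,d}
pass 2:
  B via B→C B: +{c}
  FIRST(S)={a,b,c}  FIRST(A)={a}  FIRST(B)={c,d}  FIRST(C)={c,d}
pass 3: (no change)
  FIRST(S)={a,b,c}  FIRST(A)={a}  FIRST(B)={c,d}  FIRST(C)={c,d}

FIRST(B) = ["c", "d"]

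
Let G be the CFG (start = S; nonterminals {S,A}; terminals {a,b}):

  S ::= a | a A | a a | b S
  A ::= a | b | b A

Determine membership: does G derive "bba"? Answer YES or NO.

CNF form of G:
  S -> T0 S | T1 A | T1 T1 | a
  A -> T0 A | a | b
  T0 -> b
  T1 -> a

CYK table (by increasing span):
  [0..0]={A,T0}  "b"  orig:{A}
  [1..1]={A,T0}  "b"  orig:{A}
  [2..2]={A,S,T1}  "a"  orig:{A,S}
  [0..1]={A}  "bb"
  [1..2]={A,S}  "ba"
  [0..2]={A,S}  "bba"

S ∈ T[0,2] ⇒ YES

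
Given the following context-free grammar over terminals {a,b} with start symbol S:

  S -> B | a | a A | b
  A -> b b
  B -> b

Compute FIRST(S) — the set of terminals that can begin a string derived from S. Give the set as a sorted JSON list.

Compute FIRST by fixpoint:
iter 1:
  A via A→b b: +{b}
  B via B→b: +{b}
  S via S→B: +{b}
  S via S→a: +{a}
  FIRST(S)={a,b}  FIRST(A)={b}  FIRST(B)={b}
iter 2: (no change)
  FIRST(S)={a,b}  FIRST(A)={b}  FIRST(B)={b}

FIRST(S) = ["a", "b"]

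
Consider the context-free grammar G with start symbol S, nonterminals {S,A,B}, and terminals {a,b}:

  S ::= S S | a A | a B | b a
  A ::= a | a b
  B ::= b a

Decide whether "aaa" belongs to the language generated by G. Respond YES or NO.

CNF form of G:
  S -> S S | T0 A | T0 B | T1 T0
  A -> T0 T1 | a
  B -> T1 T0
  T0 -> a
  T1 -> b

CYK fill:
  [0..0]={A,T0}  "a"  orig:{A}
  [1..1]={A,T0}  "a"  orig:{A}
  [2..2]={A,T0}  "a"  orig:{A}
  [0..1]={S}  "aa"
  [1..2]={S}  "aa"
  [0..2]=∅  "aaa"

S ∉ T[0,2] ⇒ NO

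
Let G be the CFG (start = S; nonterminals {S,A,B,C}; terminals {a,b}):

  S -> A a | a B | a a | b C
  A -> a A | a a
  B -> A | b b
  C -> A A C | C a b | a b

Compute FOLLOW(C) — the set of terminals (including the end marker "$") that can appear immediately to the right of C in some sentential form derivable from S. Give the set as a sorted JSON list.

FIRST sets, iterate to fixpoint:
iter 1:
  A via A→a A: +{a}
  B via B→A: +{a}
  B via B→b b: +{b}
  C via C→A A C: +{a}
  S via S→A a: +{a}
  S via S→b C: +{b}
  S: {a,b}  A: {a}  B: {a,b}  C: {a}
iter 2: (no change)
  S: {a,b}  A: {a}  B: {a,b}  C: {a}

Compute FOLLOW by fixpoint:
FOLLOW(S) := {$}
round 1:
  C→A A C: FOLLOW(A) ⊇ FIRST(A) = {a}; new: +{a}
  C→C a b: FOLLOW(C) ⊇ FIRST(a) = {a}; new: +{a}
  S→a B: FOLLOW(B) ⊇ FOLLOW(S) ⊇ {$}; new: +{$}
  S→b C: FOLLOW(C) ⊇ FOLLOW(S) ⊇ {$}; new: +{$}
  S: {$}  A: {a}  B: {$}  C: {$,a}
round 2:
  B→A: FOLLOW(A) ⊇ FOLLOW(B) ⊇ {$}; new: +{$}
  S: {$}  A: {$,a}  B: {$}  C: {$,a}
round 3: — fixpoint
  S: {$}  A: {$,a}  B: {$}  C: {$,a}

FOLLOW(C) = ["$", "a"]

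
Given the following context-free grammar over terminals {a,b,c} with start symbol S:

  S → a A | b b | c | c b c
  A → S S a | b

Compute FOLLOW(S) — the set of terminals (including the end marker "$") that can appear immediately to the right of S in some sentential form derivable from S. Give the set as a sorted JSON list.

Compute FIRST by fixpoint:
[1]
  A via A→b: +{b}
  S via S→a A: +{a}
  S via S→b b: +{b}
  S via S→c: +{c}
  S: {a,b,c}  A: {b}
[2]
  A via A→S S a: +{a,c}
  S: {a,b,c}  A: {a,b,c}
[3] (stable)
  S: {a,b,c}  A: {a,b,c}

FOLLOW iteration:
FOLLOW(S) := {$}
iter 1:
  A→S S a: FOLLOW(S) ⊇ FIRST(S) = {a,b,c}; new: +{a,b,c}
  S→a A: FOLLOW(A) ⊇ FOLLOW(S) ⊇ {$,a,b,c}; new: +{$,a,b,c}
  FOLLOW[S]={$,a,b,c}  FOLLOW[A]={$,a,b,c}
iter 2: (no change)
  FOLLOW[S]={$,a,b,c}  FOLLOW[A]={$,a,b,c}

FOLLOW(S) = ["$", "a", "b", "c"]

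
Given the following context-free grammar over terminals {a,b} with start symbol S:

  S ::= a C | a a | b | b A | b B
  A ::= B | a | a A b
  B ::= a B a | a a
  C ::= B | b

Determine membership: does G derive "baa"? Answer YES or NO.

Convert to CNF:
  S -> T0 C | T0 T0 | T1 A | T1 B | b
  A -> T0 T0 | T0 X2 | T0 X3 | a
  B -> T0 T0 | T0 X4
  C -> T0 T0 | T0 X5 | b
  T0 -> a
  T1 -> b
  X2 -> A T1
  X3 -> B T0
  X4 -> B T0
  X5 -> B T0

CYK table (by increasing span):
  [0..0]={C,S,T1}  "b"  orig:{C,S}
  [1..1]={A,T0}  "a"  orig:{A}
  [2..2]={A,T0}  "a"  orig:{A}
  [0..1]={S}  "ba"
  [1..2]={A,B,C,S}  "aa"
  [0..2]={S}  "baa"

S ∈ T[0,2] ⇒ YES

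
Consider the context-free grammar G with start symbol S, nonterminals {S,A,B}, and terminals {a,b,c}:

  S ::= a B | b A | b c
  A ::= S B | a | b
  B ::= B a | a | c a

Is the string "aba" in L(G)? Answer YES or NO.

Convert to CNF:
  S -> T0 B | T2 A | T2 T1
  A -> S B | a | b
  B -> B T0 | T1 T0 | a
  T0 -> a
  T1 -> c
  T2 -> b

CYK fill:
  [0..0]={A,B,T0}  "a"  orig:{A,B}
  [1..1]={A,T2}  "b"  orig:{A}
  [2..2]={A,B,T0}  "a"  orig:{A,B}
  [0..1]=∅  "ab"
  [1..2]={S}  "ba"
  [0..2]=∅  "aba"

S ∉ T[0,2] ⇒ NO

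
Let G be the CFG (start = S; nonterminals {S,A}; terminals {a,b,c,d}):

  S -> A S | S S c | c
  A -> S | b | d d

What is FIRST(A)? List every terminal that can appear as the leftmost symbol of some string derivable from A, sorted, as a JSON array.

Compute FIRST by fixpoint:
[1]
  A via A→b: +{b}
  A via A→d d: +{d}
  S via S→A S: +{b,d}
  S via S→c: +{c}
  FIRST(S)={b,c,d}  FIRST(A)={b,d}
[2]
  A via A→S: +{c}
  FIRST(S)={b,c,d}  FIRST(A)={b,c,d}
[3] — fixpoint
  FIRST(S)={b,c,d}  FIRST(A)={b,c,d}

FIRST(A) = ["b", "c", "d"]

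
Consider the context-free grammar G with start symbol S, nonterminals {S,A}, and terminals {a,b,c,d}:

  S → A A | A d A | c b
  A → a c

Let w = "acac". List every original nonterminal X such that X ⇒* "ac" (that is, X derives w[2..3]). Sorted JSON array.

CNF form of G:
  S -> A A | A X4 | T1 T3
  A -> T0 T1
  T0 -> a
  T1 -> c
  T2 -> d
  T3 -> b
  X4 -> T2 A

CYK fill — only the sub-triangle for w[2..3]:
  T[2,2] 'a' = {T0}  orig:{}
  T[3,3] 'c' = {T1}  orig:{}
  T[2,3] 'ac' = {A}

Original NTs in T[2,3] deriving "ac": ["A"]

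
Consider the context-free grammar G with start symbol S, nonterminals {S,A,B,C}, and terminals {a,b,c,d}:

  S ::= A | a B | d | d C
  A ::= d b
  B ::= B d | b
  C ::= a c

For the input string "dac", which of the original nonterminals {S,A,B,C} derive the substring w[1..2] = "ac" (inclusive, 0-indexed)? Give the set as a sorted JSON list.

Convert to CNF:
  S -> T0 C | T0 T1 | T2 B | d
  A -> T0 T1
  B -> B T0 | b
  C -> T2 T3
  T0 -> d
  T1 -> b
  T2 -> a
  T3 -> c

Fill CYK table bottom-up (cells [i..j] with 1 ≤ i ≤ j ≤ 2 only):
  [1..1]={T2}  "a"  orig:{}
  [2..2]={T3}  "c"  orig:{}
  [1..2]={C}  "ac"

Original NTs in T[1,2] deriving "ac": ["C"]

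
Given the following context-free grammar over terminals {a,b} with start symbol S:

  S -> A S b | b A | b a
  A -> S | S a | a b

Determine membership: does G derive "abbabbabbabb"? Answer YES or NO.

CNF form of G:
  S -> A X3 | T0 A | T0 T1
  A -> A X2 | S T1 | T0 A | T0 T1 | T1 T0
  T0 -> b
  T1 -> a
  X2 -> S T0
  X3 -> S T0

Fill CYK table bottom-up:
  cell(0,0) a: {T1}  orig:{}
  cell(1,1) b: {T0}  orig:{}
  cell(2,2) b: {T0}  orig:{}
  cell(3,3) a: {T1}  orig:{}
  cell(4,4) b: {T0}  orig:{}
  cell(5,5) b: {T0}  orig:{}
  cell(6,6) a: {T1}  orig:{}
  cell(7,7) b: {T0}  orig:{}
  cell(8,8) b: {T0}  orig:{}
  cell(9,9) a: {T1}  orig:{}
  cell(10,10) b: {T0}  orig:{}
  cell(11,11) b: {T0}  orig:{}
  cell(0,1) ab: {A}
  cell(1,2) bb: ∅
  cell(2,3) ba: {A,S}
  cell(3,4) ab: {A}
  cell(4,5) bb: ∅
  cell(5,6) ba: {A,S}
  cell(6,7) ab: {A}
  cell(7,8) bb: ∅
  cell(8,9) ba: {A,S}
  cell(9,10) ab: {A}
  cell(10,11) bb: ∅
  cell(0,2) abb: ∅
  cell(1,3) bba: {A,S}
  cell(2,4) bab: {A,S,X2,X3}  orig:{A,S}
  cell(3,5) abb: ∅
  cell(4,6) bba: {A,S}
  cell(5,7) bab: {A,S,X2,X3}  orig:{A,S}
  cell(6,8) abb: ∅
  cell(7,9) bba: {A,S}
  cell(8,10) bab: {A,S,X2,X3}  orig:{A,S}
  cell(9,11) abb: ∅
  cell(0,3) abba: ∅
  cell(1,4) bbab: {A,S,X2,X3}  orig:{A,S}
  cell(2,5) babb: {X2,X3}  orig:{}
  cell(3,6) abba: ∅
  cell(4,7) bbab: {A,S,X2,X3}  orig:{A,S}
  cell(5,8) babb: {X2,X3}  orig:{}
  cell(6,9) abba: ∅
  cell(7,10) bbab: {A,S,X2,X3}  orig:{A,S}
  cell(8,11) babb: {X2,X3}  orig:{}
  cell(0,4) abbab: {A,S}
  cell(1,5) bbabb: {X2,X3}  orig:{}
  cell(2,6) babba: ∅
  cell(3,7) abbab: {A,S}
  cell(4,8) bbabb: {X2,X3}  orig:{}
  cell(5,9) babba: ∅
  cell(6,10) abbab: {A,S}
  cell(7,11) bbabb: {X2,X3}  orig:{}
  cell(0,5) abbabb: {A,S,X2,X3}  orig:{A,S}
  cell(1,6) bbabba: ∅
  cell(2,7) babbab: {A,S}
  cell(3,8) abbabb: {A,S,X2,X3}  orig:{A,S}
  cell(4,9) bbabba: ∅
  cell(5,10) babbab: {A,S}
  cell(6,11) abbabb: {A,S,X2,X3}  orig:{A,S}
  cell(0,6) abbabba: {A}
  cell(1,7) bbabbab: {A,S}
  cell(2,8) babbabb: {A,S,X2,X3}  orig:{A,S}
  cell(3,9) abbabba: {A}
  cell(4,10) bbabbab: {A,S}
  cell(5,11) babbabb: {A,S,X2,X3}  orig:{A,S}
  cell(0,7) abbabbab: {A,S}
  cell(1,8) bbabbabb: {A,S,X2,X3}  orig:{A,S}
  cell(2,9) babbabba: {A,S}
  cell(3,10) abbabbab: {A,S}
  cell(4,11) bbabbabb: {A,S,X2,X3}  orig:{A,S}
  cell(0,8) abbabbabb: {A,S,X2,X3}  orig:{A,S}
  cell(1,9) bbabbabba: {A,S}
  cell(2,10) babbabbab: {A,S,X2,X3}  orig:{A,S}
  cell(3,11) abbabbabb: {A,S,X2,X3}  orig:{A,S}
  cell(0,9) abbabbabba: {A}
  cell(1,10) bbabbabbab: {A,S,X2,X3}  orig:{A,S}
  cell(2,11) babbabbabb: {A,S,X2,X3}  orig:{A,S}
  cell(0,10) abbabbabbab: {A,S}
  cell(1,11) bbabbabbabb: {A,S,X2,X3}  orig:{A,S}
  cell(0,11) abbabbabbabb: {A,S,X2,X3}  orig:{A,S}

S ∈ T[0,11] ⇒ YES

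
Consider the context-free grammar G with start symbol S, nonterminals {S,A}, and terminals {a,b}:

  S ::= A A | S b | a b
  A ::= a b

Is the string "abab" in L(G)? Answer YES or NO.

Convert to CNF:
  S -> A A | S T1 | T0 T1
  A -> T0 T1
  T0 -> a
  T1 -> b

CYK fill:
  T[0,0] 'a' = {T0}  orig:{}
  T[1,1] 'b' = {T1}  orig:{}
  T[2,2] 'a' = {T0}  orig:{}
  T[3,3] 'b' = {T1}  orig:{}
  T[0,1] 'ab' = {A,S}
  T[1,2] 'ba' = ∅
  T[2,3] 'ab' = {A,S}
  T[0,2] 'aba' = ∅
  T[1,3] 'bab' = ∅
  T[0,3] 'abab' = {S}

S ∈ T[0,3] ⇒ YES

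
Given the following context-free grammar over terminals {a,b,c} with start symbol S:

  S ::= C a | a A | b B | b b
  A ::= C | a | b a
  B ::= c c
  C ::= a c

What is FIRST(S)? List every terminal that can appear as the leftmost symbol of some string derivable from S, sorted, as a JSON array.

FIRST iteration:
[1]
  A via A→a: +{a}
  A via A→b a: +{b}
  B via B→c c: +{c}
  C via C→a c: +{a}
  S via S→C a: +{a}
  S via S→b B: +{b}
  FIRST(S)={a,b}  FIRST(A)={a,b}  FIRST(B)={c}  FIRST(C)={a}
[2] done
  FIRST(S)={a,b}  FIRST(A)={a,b}  FIRST(B)={c}  FIRST(C)={a}

FIRST(S) = ["a", "b"]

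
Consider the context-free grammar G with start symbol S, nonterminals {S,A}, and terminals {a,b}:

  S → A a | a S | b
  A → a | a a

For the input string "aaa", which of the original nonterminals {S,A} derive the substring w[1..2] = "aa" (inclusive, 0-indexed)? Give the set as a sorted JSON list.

Convert to CNF:
  S -> A T0 | T0 S | b
  A -> T0 T0 | a
  T0 -> a

CYK table (by increasing span) (cells [i..j] with 1 ≤ i ≤ j ≤ 2 only):
  [1..1]={A,T0}  "a"  orig:{A}
  [2..2]={A,T0}  "a"  orig:{A}
  [1..2]={A,S}  "aa"

Original NTs in T[1,2] deriving "aa": ["A", "S"]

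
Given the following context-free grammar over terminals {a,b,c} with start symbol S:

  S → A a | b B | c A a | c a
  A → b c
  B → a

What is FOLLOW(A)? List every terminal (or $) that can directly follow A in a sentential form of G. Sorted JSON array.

Compute FIRST by fixpoint:
iter 1:
  A via A→b c: +{b}
  B via B→a: +{a}
  S via S→A a: +{b}
  S via S→c A a: +{c}
  FIRST(S)={b,c}  FIRST(A)={b}  FIRST(B)={a}
iter 2: done
  FIRST(S)={b,c}  FIRST(A)={b}  FIRST(B)={a}

FOLLOW iteration:
FOLLOW(S) := {$}
iter 1:
  S→A a: FOLLOW(A) ⊇ FIRST(a) = {a}; new: +{a}
  S→b B: FOLLOW(B) ⊇ FOLLOW(S) ⊇ {$}; new: +{$}
  FOLLOW[S]={$}  FOLLOW[A]={a}  FOLLOW[B]={$}
iter 2: (stable)
  FOLLOW[S]={$}  FOLLOW[A]={a}  FOLLOW[B]={$}

FOLLOW(A) = ["a"]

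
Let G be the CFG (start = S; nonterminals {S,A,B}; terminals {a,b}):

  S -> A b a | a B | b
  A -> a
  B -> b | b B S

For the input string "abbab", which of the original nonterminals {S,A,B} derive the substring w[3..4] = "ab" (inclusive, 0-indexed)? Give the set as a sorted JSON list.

CNF form of G:
  S -> A X3 | T1 B | b
  A -> a
  B -> T0 X2 | b
  T0 -> b
  T1 -> a
  X2 -> B S
  X3 -> T0 T1

Fill CYK table bottom-up — only the sub-triangle for w[3..4]:
  [3..3]={A,T1}  "a"  orig:{A}
  [4..4]={B,S,T0}  "b"  orig:{B,S}
  [3..4]={S}  "ab"

Original NTs in T[3,4] deriving "ab": ["S"]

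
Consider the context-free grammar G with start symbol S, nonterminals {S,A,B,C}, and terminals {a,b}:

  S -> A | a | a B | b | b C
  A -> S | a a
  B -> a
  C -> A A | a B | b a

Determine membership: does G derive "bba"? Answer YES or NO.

Convert to CNF:
  S -> T0 B | T0 T0 | T1 C | a | b
  A -> T0 B | T0 T0 | T1 C | a | b
  B -> a
  C -> A A | T0 B | T1 T0
  T0 -> a
  T1 -> b

CYK fill:
  T[0,0] 'b' = {A,S,T1}  orig:{A,S}
  T[1,1] 'b' = {A,S,T1}  orig:{A,S}
  T[2,2] 'a' = {A,B,S,T0}  orig:{A,B,S}
  T[0,1] 'bb' = {C}
  T[1,2] 'ba' = {C}
  T[0,2] 'bba' = {A,S}

S ∈ T[0,2] ⇒ YES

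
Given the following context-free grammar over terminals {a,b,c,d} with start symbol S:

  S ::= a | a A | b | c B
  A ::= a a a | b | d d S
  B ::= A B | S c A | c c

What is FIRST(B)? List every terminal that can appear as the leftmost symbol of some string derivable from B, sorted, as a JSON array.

FIRST iteration:
round 1:
  A via A→a a a: +{a}
  A via A→b: +{b}
  A via A→d d S: +{d}
  B via B→A B: +{a,b,d}
  B via B→c c: +{c}
  S via S→a: +{a}
  S via S→b: +{b}
  S via S→c B: +{c}
  FIRST[S]={a,b,c}  FIRST[A]={a,b,d}  FIRST[B]={a,b,c,d}
round 2: — fixpoint
  FIRST[S]={a,b,c}  FIRST[A]={a,b,d}  FIRST[B]={a,b,c,d}

FIRST(B) = ["a", "b", "c", "d"]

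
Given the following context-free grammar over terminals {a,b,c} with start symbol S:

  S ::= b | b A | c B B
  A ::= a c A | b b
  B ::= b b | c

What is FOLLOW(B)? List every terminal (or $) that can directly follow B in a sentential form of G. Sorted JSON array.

FIRST iteration:
pass 1:
  A via A→a c A: +{a}
  A via A→b b: +{b}
  B via B→b b: +{b}
  B via B→c: +{c}
  S via S→b: +{b}
  S via S→c B B: +{c}
  FIRST(S)={b,c}  FIRST(A)={a,b}  FIRST(B)={b,c}
pass 2: (no change)
  FIRST(S)={b,c}  FIRST(A)={a,b}  FIRST(B)={b,c}

FOLLOW iteration:
FOLLOW(S) := {$}
pass 1:
  S→b A: FOLLOW(A) ⊇ FOLLOW(S) ⊇ {$}; new: +{$}
  S→c B B: FOLLOW(B) ⊇ FIRST(B) = {b,c}; new: +{b,c}
  S→c B B: FOLLOW(B) ⊇ FOLLOW(S) ⊇ {$}; new: +{$}
  FOLLOW[S]={$}  FOLLOW[A]={$}  FOLLOW[B]={$,b,c}
pass 2: done
  FOLLOW[S]={$}  FOLLOW[A]={$}  FOLLOW[B]={$,b,c}

FOLLOW(B) = ["$", "b", "c"]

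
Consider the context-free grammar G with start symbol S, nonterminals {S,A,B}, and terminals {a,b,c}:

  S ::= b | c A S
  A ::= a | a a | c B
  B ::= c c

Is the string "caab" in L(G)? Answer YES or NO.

Convert to CNF:
  S -> T1 X2 | b
  A -> T0 T0 | T1 B | a
  B -> T1 T1
  T0 -> a
  T1 -> c
  X2 -> A S

CYK table (by increasing span):
  cell(0,0) c: {T1}  orig:{}
  cell(1,1) a: {A,T0}  orig:{A}
  cell(2,2) a: {A,T0}  orig:{A}
  cell(3,3) b: {S}
  cell(0,1) ca: ∅
  cell(1,2) aa: {A}
  cell(2,3) ab: {X2}  orig:{}
  cell(0,2) caa: ∅
  cell(1,3) aab: {X2}  orig:{}
  cell(0,3) caab: {S}

S ∈ T[0,3] ⇒ YES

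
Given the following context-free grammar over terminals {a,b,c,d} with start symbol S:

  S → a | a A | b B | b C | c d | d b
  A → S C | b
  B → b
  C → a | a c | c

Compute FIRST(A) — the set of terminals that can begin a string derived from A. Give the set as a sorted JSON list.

FIRST sets, iterate to fixpoint:
pass 1:
  A via A→b: +{b}
  B via B→b: +{b}
  C via C→a: +{a}
  C via C→c: +{c}
  S via S→a: +{a}
  S via S→b B: +{b}
  S via S→c d: +{c}
  S via S→d b: +{d}
  S: {a,b,c,d}  A: {b}  B: {b}  C: {a,c}
pass 2:
  A via A→S C: +{a,c,d}
  S: {a,b,c,d}  A: {a,b,c,d}  B: {b}  C: {a,c}
pass 3: (stable)
  S: {a,b,c,d}  A: {a,b,c,d}  B: {b}  C: {a,c}

FIRST(A) = ["a", "b", "c", "d"]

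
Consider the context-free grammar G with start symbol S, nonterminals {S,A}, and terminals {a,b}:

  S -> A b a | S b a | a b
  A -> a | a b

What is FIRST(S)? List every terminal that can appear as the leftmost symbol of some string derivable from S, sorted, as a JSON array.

FIRST iteration:
pass 1:
  A via A→a: +{a}
  S via S→A b a: +{a}
  FIRST(S)={a}  FIRST(A)={a}
pass 2: — fixpoint
  FIRST(S)={a}  FIRST(A)={a}

FIRST(S) = ["a"]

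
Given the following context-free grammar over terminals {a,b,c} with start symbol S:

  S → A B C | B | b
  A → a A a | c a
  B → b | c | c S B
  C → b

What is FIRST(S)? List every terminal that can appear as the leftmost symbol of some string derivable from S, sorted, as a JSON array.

FIRST sets, iterate to fixpoint:
[1]
  A via A→a A a: +{a}
  A via A→c a: +{c}
  B via B→b: +{b}
  B via B→c: +{c}
  C via C→b: +{b}
  S via S→A B C: +{a,c}
  S via S→B: +{b}
  FIRST[S]={a,b,c}  FIRST[A]={a,c}  FIRST[B]={b,c}  FIRST[C]={b}
[2] — fixpoint
  FIRST[S]={a,b,c}  FIRST[A]={a,c}  FIRST[B]={b,c}  FIRST[C]={b}

FIRST(S) = ["a", "b", "c"]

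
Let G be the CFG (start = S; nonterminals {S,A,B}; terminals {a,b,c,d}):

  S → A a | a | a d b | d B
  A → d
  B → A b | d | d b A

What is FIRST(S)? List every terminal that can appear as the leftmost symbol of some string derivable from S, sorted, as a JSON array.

FIRST sets, iterate to fixpoint:
iter 1:
  A via A→d: +{d}
  B via B→A b: +{d}
  S via S→A a: +{d}
  S via S→a: +{a}
  FIRST(S)={a,d}  FIRST(A)={d}  FIRST(B)={d}
iter 2: (stable)
  FIRST(S)={a,d}  FIRST(A)={d}  FIRST(B)={d}

FIRST(S) = ["a", "d"]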